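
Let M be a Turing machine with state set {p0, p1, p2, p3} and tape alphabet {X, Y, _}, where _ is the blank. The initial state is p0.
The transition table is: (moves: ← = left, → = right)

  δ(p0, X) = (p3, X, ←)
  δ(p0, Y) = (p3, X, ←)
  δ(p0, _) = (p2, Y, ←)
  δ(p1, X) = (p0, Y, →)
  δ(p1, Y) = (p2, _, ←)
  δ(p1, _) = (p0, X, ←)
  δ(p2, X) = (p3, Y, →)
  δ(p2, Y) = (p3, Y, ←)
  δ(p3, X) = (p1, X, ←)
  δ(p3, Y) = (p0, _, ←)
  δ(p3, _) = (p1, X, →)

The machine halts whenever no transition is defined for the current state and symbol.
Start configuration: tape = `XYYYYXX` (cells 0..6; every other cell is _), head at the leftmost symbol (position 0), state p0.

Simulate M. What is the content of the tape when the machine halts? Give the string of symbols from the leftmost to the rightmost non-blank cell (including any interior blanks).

YXXYYXYYYXX

p0 | _____[X]YYYYXX   read X → write X, move ←, go to p3
p3 | ____[_]XYYYYXX   read _ → write X, move →, go to p1
p1 | ____X[X]YYYYXX   read X → write Y, move →, go to p0
p0 | ____XY[Y]YYYXX   read Y → write X, move ←, go to p3
p3 | ____X[Y]XYYYXX   read Y → write _, move ←, go to p0
p0 | ____[X]_XYYYXX   read X → write X, move ←, go to p3
p3 | ___[_]X_XYYYXX   read _ → write X, move →, go to p1
p1 | ___X[X]_XYYYXX   read X → write Y, move →, go to p0
p0 | ___XY[_]XYYYXX   read _ → write Y, move ←, go to p2
p2 | ___X[Y]YXYYYXX   read Y → write Y, move ←, go to p3
p3 | ___[X]YYXYYYXX   read X → write X, move ←, go to p1
p1 | __[_]XYYXYYYXX   read _ → write X, move ←, go to p0
p0 | _[_]XXYYXYYYXX   read _ → write Y, move ←, go to p2
p2 | [_]YXXYYXYYYXX
The non-blank tape span at halt is YXXYYXYYYXX.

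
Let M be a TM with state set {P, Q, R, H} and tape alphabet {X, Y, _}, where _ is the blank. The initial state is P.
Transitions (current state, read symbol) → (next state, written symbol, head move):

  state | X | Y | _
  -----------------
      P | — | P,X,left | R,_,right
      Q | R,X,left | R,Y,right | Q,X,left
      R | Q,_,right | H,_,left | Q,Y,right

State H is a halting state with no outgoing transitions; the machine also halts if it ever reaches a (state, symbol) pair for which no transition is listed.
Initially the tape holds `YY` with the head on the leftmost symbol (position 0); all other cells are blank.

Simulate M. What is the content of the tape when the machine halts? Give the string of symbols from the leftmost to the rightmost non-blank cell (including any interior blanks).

YY_X

P | _[Y]Y___   read Y → write X, move left, go to P
P | [_]XY___   read _ → write _, move right, go to R
R | _[X]Y___   read X → write _, move right, go to Q
Q | __[Y]___   read Y → write Y, move right, go to R
R | __Y[_]__   read _ → write Y, move right, go to Q
Q | __YY[_]_   read _ → write X, move left, go to Q
Q | __Y[Y]X_   read Y → write Y, move right, go to R
R | __YY[X]_   read X → write _, move right, go to Q
Q | __YY_[_]   read _ → write X, move left, go to Q
Q | __YY[_]X   read _ → write X, move left, go to Q
Q | __Y[Y]XX   read Y → write Y, move right, go to R
R | __YY[X]X   read X → write _, move right, go to Q
Q | __YY_[X]   read X → write X, move left, go to R
R | __YY[_]X   read _ → write Y, move right, go to Q
Q | __YYY[X]   read X → write X, move left, go to R
R | __YY[Y]X   read Y → write _, move left, go to H
H | __Y[Y]_X
The non-blank tape span at halt is YY_X.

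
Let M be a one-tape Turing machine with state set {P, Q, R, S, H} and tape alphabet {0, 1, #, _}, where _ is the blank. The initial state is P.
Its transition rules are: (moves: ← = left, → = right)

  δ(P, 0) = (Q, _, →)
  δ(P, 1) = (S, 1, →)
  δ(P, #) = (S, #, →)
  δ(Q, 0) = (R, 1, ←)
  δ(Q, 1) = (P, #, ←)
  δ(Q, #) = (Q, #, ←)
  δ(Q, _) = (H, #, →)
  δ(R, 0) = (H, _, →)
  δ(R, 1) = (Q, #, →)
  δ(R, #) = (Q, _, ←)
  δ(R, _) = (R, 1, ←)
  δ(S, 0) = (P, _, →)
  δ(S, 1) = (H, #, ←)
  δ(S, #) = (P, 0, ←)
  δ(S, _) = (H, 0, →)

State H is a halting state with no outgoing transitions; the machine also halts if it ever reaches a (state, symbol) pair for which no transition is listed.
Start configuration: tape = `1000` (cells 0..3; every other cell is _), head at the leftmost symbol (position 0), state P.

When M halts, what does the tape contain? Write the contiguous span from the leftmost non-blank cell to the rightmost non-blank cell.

state=P head=0 tape=[1]000   (P,1)→(S,1,→)
state=S head=1 tape=1[0]00   (S,0)→(P,_,→)
state=P head=2 tape=1_[0]0   (P,0)→(Q,_,→)
state=Q head=3 tape=1__[0]   (Q,0)→(R,1,←)
state=R head=2 tape=1_[_]1   (R,_)→(R,1,←)
state=R head=1 tape=1[_]11   (R,_)→(R,1,←)
state=R head=0 tape=[1]111   (R,1)→(Q,#,→)
state=Q head=1 tape=#[1]11   (Q,1)→(P,#,←)
state=P head=0 tape=[#]#11   (P,#)→(S,#,→)
state=S head=1 tape=#[#]11   (S,#)→(P,0,←)
state=P head=0 tape=[#]011   (P,#)→(S,#,→)
state=S head=1 tape=#[0]11   (S,0)→(P,_,→)
state=P head=2 tape=#_[1]1   (P,1)→(S,1,→)
state=S head=3 tape=#_1[1]   (S,1)→(H,#,←)
state=H head=2 tape=#_[1]#
The non-blank tape span at halt is #_1#.

#_1#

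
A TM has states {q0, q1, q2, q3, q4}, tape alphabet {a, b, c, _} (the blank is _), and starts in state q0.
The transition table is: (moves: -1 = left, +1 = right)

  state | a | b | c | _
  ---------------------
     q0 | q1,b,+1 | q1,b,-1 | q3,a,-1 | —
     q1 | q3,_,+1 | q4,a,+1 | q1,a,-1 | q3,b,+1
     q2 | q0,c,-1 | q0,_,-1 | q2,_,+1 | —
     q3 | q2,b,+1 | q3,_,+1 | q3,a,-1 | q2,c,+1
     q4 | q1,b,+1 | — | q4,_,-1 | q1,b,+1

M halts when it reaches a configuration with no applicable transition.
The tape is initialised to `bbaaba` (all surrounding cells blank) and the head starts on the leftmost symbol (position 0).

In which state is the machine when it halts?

q0 | _[b]baaba   read b → write b, move -1, go to q1
q1 | [_]bbaaba   read _ → write b, move +1, go to q3
q3 | b[b]baaba   read b → write _, move +1, go to q3
q3 | b_[b]aaba   read b → write _, move +1, go to q3
q3 | b__[a]aba   read a → write b, move +1, go to q2
q2 | b__b[a]ba   read a → write c, move -1, go to q0
q0 | b__[b]cba   read b → write b, move -1, go to q1
q1 | b_[_]bcba   read _ → write b, move +1, go to q3
q3 | b_b[b]cba   read b → write _, move +1, go to q3
q3 | b_b_[c]ba   read c → write a, move -1, go to q3
q3 | b_b[_]aba   read _ → write c, move +1, go to q2
q2 | b_bc[a]ba   read a → write c, move -1, go to q0
q0 | b_b[c]cba   read c → write a, move -1, go to q3
q3 | b_[b]acba   read b → write _, move +1, go to q3
q3 | b__[a]cba   read a → write b, move +1, go to q2
q2 | b__b[c]ba   read c → write _, move +1, go to q2
q2 | b__b_[b]a   read b → write _, move -1, go to q0
q0 | b__b[_]_a
No transition is defined for (q0, _); M halts in state q0.

q0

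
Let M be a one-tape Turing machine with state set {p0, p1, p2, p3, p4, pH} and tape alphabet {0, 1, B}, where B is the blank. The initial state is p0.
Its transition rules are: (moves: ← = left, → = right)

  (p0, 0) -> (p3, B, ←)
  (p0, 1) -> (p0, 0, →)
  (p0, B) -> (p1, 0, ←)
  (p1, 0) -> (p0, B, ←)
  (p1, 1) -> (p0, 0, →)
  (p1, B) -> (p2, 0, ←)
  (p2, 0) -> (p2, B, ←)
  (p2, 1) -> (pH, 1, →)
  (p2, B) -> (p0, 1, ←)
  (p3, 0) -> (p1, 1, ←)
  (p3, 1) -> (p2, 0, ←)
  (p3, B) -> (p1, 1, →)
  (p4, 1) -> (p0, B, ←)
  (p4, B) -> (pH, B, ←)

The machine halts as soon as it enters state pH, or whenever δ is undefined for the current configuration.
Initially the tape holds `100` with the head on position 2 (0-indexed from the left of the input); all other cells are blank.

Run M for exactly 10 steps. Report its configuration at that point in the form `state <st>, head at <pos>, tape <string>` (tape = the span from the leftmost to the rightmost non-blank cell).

p0 | B10[0]   read 0 → write B, move ←, go to p3
p3 | B1[0]B   read 0 → write 1, move ←, go to p1
p1 | B[1]1B   read 1 → write 0, move →, go to p0
p0 | B0[1]B   read 1 → write 0, move →, go to p0
p0 | B00[B]   read B → write 0, move ←, go to p1
p1 | B0[0]0   read 0 → write B, move ←, go to p0
p0 | B[0]B0   read 0 → write B, move ←, go to p3
p3 | [B]BB0   read B → write 1, move →, go to p1
p1 | 1[B]B0   read B → write 0, move ←, go to p2
p2 | [1]0B0   read 1 → write 1, move →, go to pH
pH | 1[0]B0
After 10 steps: state pH, head at 0, tape 10B0.

state pH, head at 0, tape 10B0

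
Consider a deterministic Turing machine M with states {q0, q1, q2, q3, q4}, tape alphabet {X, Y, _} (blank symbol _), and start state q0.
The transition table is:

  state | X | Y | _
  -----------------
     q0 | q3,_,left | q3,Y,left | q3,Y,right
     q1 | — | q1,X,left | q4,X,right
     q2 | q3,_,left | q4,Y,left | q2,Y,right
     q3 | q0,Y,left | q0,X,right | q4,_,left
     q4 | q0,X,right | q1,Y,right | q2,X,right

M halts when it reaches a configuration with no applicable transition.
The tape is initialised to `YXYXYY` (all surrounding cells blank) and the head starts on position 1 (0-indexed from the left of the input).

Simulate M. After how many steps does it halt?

20

state=q0 head=1 tape=___Y[X]YXYY   (q0,X)→(q3,_,left)
state=q3 head=0 tape=___[Y]_YXYY   (q3,Y)→(q0,X,right)
state=q0 head=1 tape=___X[_]YXYY   (q0,_)→(q3,Y,right)
state=q3 head=2 tape=___XY[Y]XYY   (q3,Y)→(q0,X,right)
state=q0 head=3 tape=___XYX[X]YY   (q0,X)→(q3,_,left)
state=q3 head=2 tape=___XY[X]_YY   (q3,X)→(q0,Y,left)
state=q0 head=1 tape=___X[Y]Y_YY   (q0,Y)→(q3,Y,left)
state=q3 head=0 tape=___[X]YY_YY   (q3,X)→(q0,Y,left)
state=q0 head=-1 tape=__[_]YYY_YY   (q0,_)→(q3,Y,right)
state=q3 head=0 tape=__Y[Y]YY_YY   (q3,Y)→(q0,X,right)
state=q0 head=1 tape=__YX[Y]Y_YY   (q0,Y)→(q3,Y,left)
state=q3 head=0 tape=__Y[X]YY_YY   (q3,X)→(q0,Y,left)
state=q0 head=-1 tape=__[Y]YYY_YY   (q0,Y)→(q3,Y,left)
state=q3 head=-2 tape=_[_]YYYY_YY   (q3,_)→(q4,_,left)
state=q4 head=-3 tape=[_]_YYYY_YY   (q4,_)→(q2,X,right)
state=q2 head=-2 tape=X[_]YYYY_YY   (q2,_)→(q2,Y,right)
state=q2 head=-1 tape=XY[Y]YYY_YY   (q2,Y)→(q4,Y,left)
state=q4 head=-2 tape=X[Y]YYYY_YY   (q4,Y)→(q1,Y,right)
state=q1 head=-1 tape=XY[Y]YYY_YY   (q1,Y)→(q1,X,left)
state=q1 head=-2 tape=X[Y]XYYY_YY   (q1,Y)→(q1,X,left)
state=q1 head=-3 tape=[X]XXYYY_YY
M halts after 20 transitions.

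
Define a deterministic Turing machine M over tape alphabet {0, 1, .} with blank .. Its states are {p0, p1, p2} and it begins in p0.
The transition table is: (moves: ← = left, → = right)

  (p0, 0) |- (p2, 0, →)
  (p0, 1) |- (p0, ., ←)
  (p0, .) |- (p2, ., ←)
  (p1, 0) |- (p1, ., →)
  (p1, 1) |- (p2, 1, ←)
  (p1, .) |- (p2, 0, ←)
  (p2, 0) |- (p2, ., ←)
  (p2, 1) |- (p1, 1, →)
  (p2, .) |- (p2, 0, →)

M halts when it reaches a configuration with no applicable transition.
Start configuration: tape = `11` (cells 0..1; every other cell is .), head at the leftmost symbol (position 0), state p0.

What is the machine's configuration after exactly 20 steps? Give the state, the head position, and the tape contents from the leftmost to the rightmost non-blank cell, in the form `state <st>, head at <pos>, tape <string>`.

p0 | ..[1]1..   read 1 → write ., move ←, go to p0
p0 | .[.].1..   read . → write ., move ←, go to p2
p2 | [.]..1..   read . → write 0, move →, go to p2
p2 | 0[.].1..   read . → write 0, move →, go to p2
p2 | 00[.]1..   read . → write 0, move →, go to p2
p2 | 000[1]..   read 1 → write 1, move →, go to p1
p1 | 0001[.].   read . → write 0, move ←, go to p2
p2 | 000[1]0.   read 1 → write 1, move →, go to p1
p1 | 0001[0].   read 0 → write ., move →, go to p1
p1 | 0001.[.]   read . → write 0, move ←, go to p2
p2 | 0001[.]0   read . → write 0, move →, go to p2
p2 | 00010[0]   read 0 → write ., move ←, go to p2
p2 | 0001[0].   read 0 → write ., move ←, go to p2
p2 | 000[1]..   read 1 → write 1, move →, go to p1
p1 | 0001[.].   read . → write 0, move ←, go to p2
p2 | 000[1]0.   read 1 → write 1, move →, go to p1
p1 | 0001[0].   read 0 → write ., move →, go to p1
p1 | 0001.[.]   read . → write 0, move ←, go to p2
p2 | 0001[.]0   read . → write 0, move →, go to p2
p2 | 00010[0]   read 0 → write ., move ←, go to p2
p2 | 0001[0].
After 20 steps: state p2, head at 2, tape 00010.

state p2, head at 2, tape 00010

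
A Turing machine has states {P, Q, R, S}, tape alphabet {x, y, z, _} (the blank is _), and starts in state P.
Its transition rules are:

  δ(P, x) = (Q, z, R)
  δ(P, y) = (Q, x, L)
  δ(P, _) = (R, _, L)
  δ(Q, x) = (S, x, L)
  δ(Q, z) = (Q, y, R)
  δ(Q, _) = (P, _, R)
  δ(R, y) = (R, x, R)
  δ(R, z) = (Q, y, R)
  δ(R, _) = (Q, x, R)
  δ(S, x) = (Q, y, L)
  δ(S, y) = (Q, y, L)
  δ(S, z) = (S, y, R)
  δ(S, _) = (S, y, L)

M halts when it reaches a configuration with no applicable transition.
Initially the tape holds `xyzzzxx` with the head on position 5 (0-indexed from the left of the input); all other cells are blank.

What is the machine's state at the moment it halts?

state=P head=5 tape=xyzzz[x]x   (P,x)→(Q,z,R)
state=Q head=6 tape=xyzzzz[x]   (Q,x)→(S,x,L)
state=S head=5 tape=xyzzz[z]x   (S,z)→(S,y,R)
state=S head=6 tape=xyzzzy[x]   (S,x)→(Q,y,L)
state=Q head=5 tape=xyzzz[y]y
No transition is defined for (Q, y); M halts in state Q.

Q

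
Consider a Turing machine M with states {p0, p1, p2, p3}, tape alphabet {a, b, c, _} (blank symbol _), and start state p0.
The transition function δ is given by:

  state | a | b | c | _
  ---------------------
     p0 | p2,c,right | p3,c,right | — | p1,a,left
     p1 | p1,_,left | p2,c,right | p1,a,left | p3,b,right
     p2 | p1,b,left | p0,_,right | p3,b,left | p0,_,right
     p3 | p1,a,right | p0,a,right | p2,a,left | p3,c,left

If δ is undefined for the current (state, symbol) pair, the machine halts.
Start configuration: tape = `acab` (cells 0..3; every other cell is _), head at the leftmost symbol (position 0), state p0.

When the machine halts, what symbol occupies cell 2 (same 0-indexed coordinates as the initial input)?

p0 | _[a]cab___   read a → write c, move right, go to p2
p2 | _c[c]ab___   read c → write b, move left, go to p3
p3 | _[c]bab___   read c → write a, move left, go to p2
p2 | [_]abab___   read _ → write _, move right, go to p0
p0 | _[a]bab___   read a → write c, move right, go to p2
p2 | _c[b]ab___   read b → write _, move right, go to p0
p0 | _c_[a]b___   read a → write c, move right, go to p2
p2 | _c_c[b]___   read b → write _, move right, go to p0
p0 | _c_c_[_]__   read _ → write a, move left, go to p1
p1 | _c_c[_]a__   read _ → write b, move right, go to p3
p3 | _c_cb[a]__   read a → write a, move right, go to p1
p1 | _c_cba[_]_   read _ → write b, move right, go to p3
p3 | _c_cbab[_]   read _ → write c, move left, go to p3
p3 | _c_cba[b]c   read b → write a, move right, go to p0
p0 | _c_cbaa[c]
Cell 2 holds c when M halts.

c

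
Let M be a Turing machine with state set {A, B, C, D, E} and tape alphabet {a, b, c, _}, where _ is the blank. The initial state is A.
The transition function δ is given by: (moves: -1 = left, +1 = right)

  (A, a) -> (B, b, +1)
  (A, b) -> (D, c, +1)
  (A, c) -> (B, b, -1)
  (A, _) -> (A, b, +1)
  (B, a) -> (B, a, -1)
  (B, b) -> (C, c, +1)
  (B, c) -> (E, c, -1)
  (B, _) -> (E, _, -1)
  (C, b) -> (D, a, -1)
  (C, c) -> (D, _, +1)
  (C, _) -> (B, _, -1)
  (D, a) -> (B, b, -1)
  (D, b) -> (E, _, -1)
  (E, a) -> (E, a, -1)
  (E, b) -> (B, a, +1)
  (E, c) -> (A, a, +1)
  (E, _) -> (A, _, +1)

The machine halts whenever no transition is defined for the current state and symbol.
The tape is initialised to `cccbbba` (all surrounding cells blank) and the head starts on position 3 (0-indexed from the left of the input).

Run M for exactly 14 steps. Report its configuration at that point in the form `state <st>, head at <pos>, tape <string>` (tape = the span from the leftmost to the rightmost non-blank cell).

state B, head at 3, tape ccabacb

A | ccc[b]bba   read b → write c, move +1, go to D
D | cccc[b]ba   read b → write _, move -1, go to E
E | ccc[c]_ba   read c → write a, move +1, go to A
A | ccca[_]ba   read _ → write b, move +1, go to A
A | cccab[b]a   read b → write c, move +1, go to D
D | cccabc[a]   read a → write b, move -1, go to B
B | cccab[c]b   read c → write c, move -1, go to E
E | ccca[b]cb   read b → write a, move +1, go to B
B | cccaa[c]b   read c → write c, move -1, go to E
E | ccca[a]cb   read a → write a, move -1, go to E
E | ccc[a]acb   read a → write a, move -1, go to E
E | cc[c]aacb   read c → write a, move +1, go to A
A | cca[a]acb   read a → write b, move +1, go to B
B | ccab[a]cb   read a → write a, move -1, go to B
B | cca[b]acb
After 14 steps: state B, head at 3, tape ccabacb.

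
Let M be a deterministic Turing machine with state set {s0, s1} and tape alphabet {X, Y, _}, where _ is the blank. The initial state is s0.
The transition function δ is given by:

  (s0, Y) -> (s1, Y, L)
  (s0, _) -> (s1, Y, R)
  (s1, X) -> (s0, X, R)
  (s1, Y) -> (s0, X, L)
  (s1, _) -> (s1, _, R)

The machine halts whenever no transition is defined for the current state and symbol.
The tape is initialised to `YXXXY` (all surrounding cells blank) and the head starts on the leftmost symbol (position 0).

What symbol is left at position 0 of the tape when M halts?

X

state=s0 head=0 tape=_[Y]XXXY   (s0,Y)→(s1,Y,L)
state=s1 head=-1 tape=[_]YXXXY   (s1,_)→(s1,_,R)
state=s1 head=0 tape=_[Y]XXXY   (s1,Y)→(s0,X,L)
state=s0 head=-1 tape=[_]XXXXY   (s0,_)→(s1,Y,R)
state=s1 head=0 tape=Y[X]XXXY   (s1,X)→(s0,X,R)
state=s0 head=1 tape=YX[X]XXY
Cell 0 holds X when M halts.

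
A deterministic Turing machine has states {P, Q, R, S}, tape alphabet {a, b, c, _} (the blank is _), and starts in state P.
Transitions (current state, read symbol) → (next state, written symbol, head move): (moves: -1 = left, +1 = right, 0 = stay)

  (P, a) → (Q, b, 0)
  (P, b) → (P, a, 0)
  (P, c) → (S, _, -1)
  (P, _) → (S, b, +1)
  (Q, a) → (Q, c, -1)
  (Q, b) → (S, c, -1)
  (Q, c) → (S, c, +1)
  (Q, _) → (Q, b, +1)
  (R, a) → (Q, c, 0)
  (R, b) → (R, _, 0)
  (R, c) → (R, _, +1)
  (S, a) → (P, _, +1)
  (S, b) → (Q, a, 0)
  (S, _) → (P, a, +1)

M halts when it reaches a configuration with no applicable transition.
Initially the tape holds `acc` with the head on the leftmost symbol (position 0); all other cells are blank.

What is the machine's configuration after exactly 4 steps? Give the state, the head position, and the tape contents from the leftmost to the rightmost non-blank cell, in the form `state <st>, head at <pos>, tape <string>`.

state S, head at -1, tape a_cc

P | _[a]cc   read a → write b, move 0, go to Q
Q | _[b]cc   read b → write c, move -1, go to S
S | [_]ccc   read _ → write a, move +1, go to P
P | a[c]cc   read c → write _, move -1, go to S
S | [a]_cc
After 4 steps: state S, head at -1, tape a_cc.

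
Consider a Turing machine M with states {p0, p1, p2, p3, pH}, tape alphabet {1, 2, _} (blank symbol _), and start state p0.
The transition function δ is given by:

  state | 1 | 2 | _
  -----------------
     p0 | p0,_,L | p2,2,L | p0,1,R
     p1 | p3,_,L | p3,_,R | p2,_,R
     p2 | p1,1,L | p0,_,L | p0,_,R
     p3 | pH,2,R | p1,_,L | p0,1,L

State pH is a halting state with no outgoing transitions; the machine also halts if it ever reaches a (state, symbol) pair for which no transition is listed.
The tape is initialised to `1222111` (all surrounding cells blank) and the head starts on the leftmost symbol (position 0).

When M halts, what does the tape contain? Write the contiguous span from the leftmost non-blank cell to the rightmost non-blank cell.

1112_1222111

p0 | _____[1]222111   read 1 → write _, move L, go to p0
p0 | ____[_]_222111   read _ → write 1, move R, go to p0
p0 | ____1[_]222111   read _ → write 1, move R, go to p0
p0 | ____11[2]22111   read 2 → write 2, move L, go to p2
p2 | ____1[1]222111   read 1 → write 1, move L, go to p1
p1 | ____[1]1222111   read 1 → write _, move L, go to p3
p3 | ___[_]_1222111   read _ → write 1, move L, go to p0
p0 | __[_]1_1222111   read _ → write 1, move R, go to p0
p0 | __1[1]_1222111   read 1 → write _, move L, go to p0
p0 | __[1]__1222111   read 1 → write _, move L, go to p0
p0 | _[_]___1222111   read _ → write 1, move R, go to p0
p0 | _1[_]__1222111   read _ → write 1, move R, go to p0
p0 | _11[_]_1222111   read _ → write 1, move R, go to p0
p0 | _111[_]1222111   read _ → write 1, move R, go to p0
p0 | _1111[1]222111   read 1 → write _, move L, go to p0
p0 | _111[1]_222111   read 1 → write _, move L, go to p0
p0 | _11[1]__222111   read 1 → write _, move L, go to p0
p0 | _1[1]___222111   read 1 → write _, move L, go to p0
p0 | _[1]____222111   read 1 → write _, move L, go to p0
p0 | [_]_____222111   read _ → write 1, move R, go to p0
p0 | 1[_]____222111   read _ → write 1, move R, go to p0
p0 | 11[_]___222111   read _ → write 1, move R, go to p0
p0 | 111[_]__222111   read _ → write 1, move R, go to p0
p0 | 1111[_]_222111   read _ → write 1, move R, go to p0
p0 | 11111[_]222111   read _ → write 1, move R, go to p0
p0 | 111111[2]22111   read 2 → write 2, move L, go to p2
p2 | 11111[1]222111   read 1 → write 1, move L, go to p1
p1 | 1111[1]1222111   read 1 → write _, move L, go to p3
p3 | 111[1]_1222111   read 1 → write 2, move R, go to pH
pH | 1112[_]1222111
The non-blank tape span at halt is 1112_1222111.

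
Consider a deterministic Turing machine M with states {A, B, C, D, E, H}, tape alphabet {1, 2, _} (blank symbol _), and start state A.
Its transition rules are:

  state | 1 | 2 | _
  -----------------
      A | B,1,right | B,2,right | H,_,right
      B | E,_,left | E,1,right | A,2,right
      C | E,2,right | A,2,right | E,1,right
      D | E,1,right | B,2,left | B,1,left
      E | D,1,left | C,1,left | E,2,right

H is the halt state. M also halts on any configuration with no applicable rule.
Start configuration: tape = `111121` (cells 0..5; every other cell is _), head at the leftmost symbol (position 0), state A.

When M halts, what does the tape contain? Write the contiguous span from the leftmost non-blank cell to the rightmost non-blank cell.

212__1121

A | ___[1]11121   read 1 → write 1, move right, go to B
B | ___1[1]1121   read 1 → write _, move left, go to E
E | ___[1]_1121   read 1 → write 1, move left, go to D
D | __[_]1_1121   read _ → write 1, move left, go to B
B | _[_]11_1121   read _ → write 2, move right, go to A
A | _2[1]1_1121   read 1 → write 1, move right, go to B
B | _21[1]_1121   read 1 → write _, move left, go to E
E | _2[1]__1121   read 1 → write 1, move left, go to D
D | _[2]1__1121   read 2 → write 2, move left, go to B
B | [_]21__1121   read _ → write 2, move right, go to A
A | 2[2]1__1121   read 2 → write 2, move right, go to B
B | 22[1]__1121   read 1 → write _, move left, go to E
E | 2[2]___1121   read 2 → write 1, move left, go to C
C | [2]1___1121   read 2 → write 2, move right, go to A
A | 2[1]___1121   read 1 → write 1, move right, go to B
B | 21[_]__1121   read _ → write 2, move right, go to A
A | 212[_]_1121   read _ → write _, move right, go to H
H | 212_[_]1121
The non-blank tape span at halt is 212__1121.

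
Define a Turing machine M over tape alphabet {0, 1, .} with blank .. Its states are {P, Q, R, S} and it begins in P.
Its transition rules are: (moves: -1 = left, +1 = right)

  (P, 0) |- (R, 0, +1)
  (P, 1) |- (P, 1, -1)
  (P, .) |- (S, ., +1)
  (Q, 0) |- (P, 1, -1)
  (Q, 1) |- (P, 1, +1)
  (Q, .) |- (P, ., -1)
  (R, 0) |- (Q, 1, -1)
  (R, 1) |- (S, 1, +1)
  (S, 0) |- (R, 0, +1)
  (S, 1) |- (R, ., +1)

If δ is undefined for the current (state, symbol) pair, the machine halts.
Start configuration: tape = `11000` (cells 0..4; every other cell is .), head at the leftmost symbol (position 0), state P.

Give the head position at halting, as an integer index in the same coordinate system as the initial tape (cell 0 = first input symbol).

P | .[1]1000   read 1 → write 1, move -1, go to P
P | [.]11000   read . → write ., move +1, go to S
S | .[1]1000   read 1 → write ., move +1, go to R
R | ..[1]000   read 1 → write 1, move +1, go to S
S | ..1[0]00   read 0 → write 0, move +1, go to R
R | ..10[0]0   read 0 → write 1, move -1, go to Q
Q | ..1[0]10   read 0 → write 1, move -1, go to P
P | ..[1]110   read 1 → write 1, move -1, go to P
P | .[.]1110   read . → write ., move +1, go to S
S | ..[1]110   read 1 → write ., move +1, go to R
R | ...[1]10   read 1 → write 1, move +1, go to S
S | ...1[1]0   read 1 → write ., move +1, go to R
R | ...1.[0]   read 0 → write 1, move -1, go to Q
Q | ...1[.]1   read . → write ., move -1, go to P
P | ...[1].1   read 1 → write 1, move -1, go to P
P | ..[.]1.1   read . → write ., move +1, go to S
S | ...[1].1   read 1 → write ., move +1, go to R
R | ....[.]1
At halt the head is at cell 3.

3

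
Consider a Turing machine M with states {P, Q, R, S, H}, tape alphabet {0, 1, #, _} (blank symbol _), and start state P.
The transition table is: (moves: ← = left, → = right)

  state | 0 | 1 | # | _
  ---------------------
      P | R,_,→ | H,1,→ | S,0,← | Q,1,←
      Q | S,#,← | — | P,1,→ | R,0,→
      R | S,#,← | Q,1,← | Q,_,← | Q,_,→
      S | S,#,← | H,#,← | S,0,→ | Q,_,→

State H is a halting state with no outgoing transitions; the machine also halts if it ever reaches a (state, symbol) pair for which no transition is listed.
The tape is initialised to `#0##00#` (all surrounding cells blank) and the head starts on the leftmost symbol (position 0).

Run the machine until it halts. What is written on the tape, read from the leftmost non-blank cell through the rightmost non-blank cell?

10_1_#0

state=P head=0 tape=_[#]0##00#   (P,#)→(S,0,←)
state=S head=-1 tape=[_]00##00#   (S,_)→(Q,_,→)
state=Q head=0 tape=_[0]0##00#   (Q,0)→(S,#,←)
state=S head=-1 tape=[_]#0##00#   (S,_)→(Q,_,→)
state=Q head=0 tape=_[#]0##00#   (Q,#)→(P,1,→)
state=P head=1 tape=_1[0]##00#   (P,0)→(R,_,→)
state=R head=2 tape=_1_[#]#00#   (R,#)→(Q,_,←)
state=Q head=1 tape=_1[_]_#00#   (Q,_)→(R,0,→)
state=R head=2 tape=_10[_]#00#   (R,_)→(Q,_,→)
state=Q head=3 tape=_10_[#]00#   (Q,#)→(P,1,→)
state=P head=4 tape=_10_1[0]0#   (P,0)→(R,_,→)
state=R head=5 tape=_10_1_[0]#   (R,0)→(S,#,←)
state=S head=4 tape=_10_1[_]##   (S,_)→(Q,_,→)
state=Q head=5 tape=_10_1_[#]#   (Q,#)→(P,1,→)
state=P head=6 tape=_10_1_1[#]   (P,#)→(S,0,←)
state=S head=5 tape=_10_1_[1]0   (S,1)→(H,#,←)
state=H head=4 tape=_10_1[_]#0
The non-blank tape span at halt is 10_1_#0.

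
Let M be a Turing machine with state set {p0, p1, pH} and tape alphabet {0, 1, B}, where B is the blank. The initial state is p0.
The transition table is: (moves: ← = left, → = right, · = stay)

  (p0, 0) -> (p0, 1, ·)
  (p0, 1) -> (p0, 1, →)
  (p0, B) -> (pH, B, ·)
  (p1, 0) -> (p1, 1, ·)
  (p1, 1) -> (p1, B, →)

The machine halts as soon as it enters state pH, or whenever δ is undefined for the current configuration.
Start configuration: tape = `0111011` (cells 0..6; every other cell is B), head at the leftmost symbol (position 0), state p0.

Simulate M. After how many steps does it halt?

10

p0 | [0]111011B   read 0 → write 1, move ·, go to p0
p0 | [1]111011B   read 1 → write 1, move →, go to p0
p0 | 1[1]11011B   read 1 → write 1, move →, go to p0
p0 | 11[1]1011B   read 1 → write 1, move →, go to p0
p0 | 111[1]011B   read 1 → write 1, move →, go to p0
p0 | 1111[0]11B   read 0 → write 1, move ·, go to p0
p0 | 1111[1]11B   read 1 → write 1, move →, go to p0
p0 | 11111[1]1B   read 1 → write 1, move →, go to p0
p0 | 111111[1]B   read 1 → write 1, move →, go to p0
p0 | 1111111[B]   read B → write B, move ·, go to pH
pH | 1111111[B]
M halts after 10 transitions.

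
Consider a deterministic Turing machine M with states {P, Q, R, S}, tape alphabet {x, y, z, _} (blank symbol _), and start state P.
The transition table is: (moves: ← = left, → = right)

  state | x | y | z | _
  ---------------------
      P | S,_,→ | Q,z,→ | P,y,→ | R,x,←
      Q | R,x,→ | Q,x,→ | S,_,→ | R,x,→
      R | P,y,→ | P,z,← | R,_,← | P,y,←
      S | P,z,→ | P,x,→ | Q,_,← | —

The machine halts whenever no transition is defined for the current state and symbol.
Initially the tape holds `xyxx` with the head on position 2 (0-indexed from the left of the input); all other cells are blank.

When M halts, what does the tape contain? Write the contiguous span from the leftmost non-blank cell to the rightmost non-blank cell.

xzx_x

state=P head=2 tape=xy[x]x___   (P,x)→(S,_,→)
state=S head=3 tape=xy_[x]___   (S,x)→(P,z,→)
state=P head=4 tape=xy_z[_]__   (P,_)→(R,x,←)
state=R head=3 tape=xy_[z]x__   (R,z)→(R,_,←)
state=R head=2 tape=xy[_]_x__   (R,_)→(P,y,←)
state=P head=1 tape=x[y]y_x__   (P,y)→(Q,z,→)
state=Q head=2 tape=xz[y]_x__   (Q,y)→(Q,x,→)
state=Q head=3 tape=xzx[_]x__   (Q,_)→(R,x,→)
state=R head=4 tape=xzxx[x]__   (R,x)→(P,y,→)
state=P head=5 tape=xzxxy[_]_   (P,_)→(R,x,←)
state=R head=4 tape=xzxx[y]x_   (R,y)→(P,z,←)
state=P head=3 tape=xzx[x]zx_   (P,x)→(S,_,→)
state=S head=4 tape=xzx_[z]x_   (S,z)→(Q,_,←)
state=Q head=3 tape=xzx[_]_x_   (Q,_)→(R,x,→)
state=R head=4 tape=xzxx[_]x_   (R,_)→(P,y,←)
state=P head=3 tape=xzx[x]yx_   (P,x)→(S,_,→)
state=S head=4 tape=xzx_[y]x_   (S,y)→(P,x,→)
state=P head=5 tape=xzx_x[x]_   (P,x)→(S,_,→)
state=S head=6 tape=xzx_x_[_]
The non-blank tape span at halt is xzx_x.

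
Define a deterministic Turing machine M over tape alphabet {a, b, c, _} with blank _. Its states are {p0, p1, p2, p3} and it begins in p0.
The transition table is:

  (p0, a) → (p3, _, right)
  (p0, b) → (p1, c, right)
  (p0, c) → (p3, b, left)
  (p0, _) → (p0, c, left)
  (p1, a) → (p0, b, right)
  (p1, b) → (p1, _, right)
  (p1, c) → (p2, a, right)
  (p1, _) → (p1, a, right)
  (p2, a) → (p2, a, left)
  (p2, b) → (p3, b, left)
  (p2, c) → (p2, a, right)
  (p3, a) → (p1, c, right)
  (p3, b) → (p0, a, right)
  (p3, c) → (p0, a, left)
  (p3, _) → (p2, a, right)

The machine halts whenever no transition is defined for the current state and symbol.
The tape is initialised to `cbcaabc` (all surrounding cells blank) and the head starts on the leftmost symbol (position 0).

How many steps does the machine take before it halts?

9

p0 | _[c]bcaabc   read c → write b, move left, go to p3
p3 | [_]bbcaabc   read _ → write a, move right, go to p2
p2 | a[b]bcaabc   read b → write b, move left, go to p3
p3 | [a]bbcaabc   read a → write c, move right, go to p1
p1 | c[b]bcaabc   read b → write _, move right, go to p1
p1 | c_[b]caabc   read b → write _, move right, go to p1
p1 | c__[c]aabc   read c → write a, move right, go to p2
p2 | c__a[a]abc   read a → write a, move left, go to p2
p2 | c__[a]aabc   read a → write a, move left, go to p2
p2 | c_[_]aaabc
M halts after 9 transitions.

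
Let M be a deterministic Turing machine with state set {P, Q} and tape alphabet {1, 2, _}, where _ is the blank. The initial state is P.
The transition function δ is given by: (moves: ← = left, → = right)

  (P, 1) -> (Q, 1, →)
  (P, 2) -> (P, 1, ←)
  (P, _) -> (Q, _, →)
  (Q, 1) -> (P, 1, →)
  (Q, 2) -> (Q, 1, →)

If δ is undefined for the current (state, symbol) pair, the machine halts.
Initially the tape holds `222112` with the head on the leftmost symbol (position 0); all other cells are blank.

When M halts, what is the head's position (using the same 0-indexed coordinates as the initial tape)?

7

P | _[2]22112__   read 2 → write 1, move ←, go to P
P | [_]122112__   read _ → write _, move →, go to Q
Q | _[1]22112__   read 1 → write 1, move →, go to P
P | _1[2]2112__   read 2 → write 1, move ←, go to P
P | _[1]12112__   read 1 → write 1, move →, go to Q
Q | _1[1]2112__   read 1 → write 1, move →, go to P
P | _11[2]112__   read 2 → write 1, move ←, go to P
P | _1[1]1112__   read 1 → write 1, move →, go to Q
Q | _11[1]112__   read 1 → write 1, move →, go to P
P | _111[1]12__   read 1 → write 1, move →, go to Q
Q | _1111[1]2__   read 1 → write 1, move →, go to P
P | _11111[2]__   read 2 → write 1, move ←, go to P
P | _1111[1]1__   read 1 → write 1, move →, go to Q
Q | _11111[1]__   read 1 → write 1, move →, go to P
P | _111111[_]_   read _ → write _, move →, go to Q
Q | _111111_[_]
At halt the head is at cell 7.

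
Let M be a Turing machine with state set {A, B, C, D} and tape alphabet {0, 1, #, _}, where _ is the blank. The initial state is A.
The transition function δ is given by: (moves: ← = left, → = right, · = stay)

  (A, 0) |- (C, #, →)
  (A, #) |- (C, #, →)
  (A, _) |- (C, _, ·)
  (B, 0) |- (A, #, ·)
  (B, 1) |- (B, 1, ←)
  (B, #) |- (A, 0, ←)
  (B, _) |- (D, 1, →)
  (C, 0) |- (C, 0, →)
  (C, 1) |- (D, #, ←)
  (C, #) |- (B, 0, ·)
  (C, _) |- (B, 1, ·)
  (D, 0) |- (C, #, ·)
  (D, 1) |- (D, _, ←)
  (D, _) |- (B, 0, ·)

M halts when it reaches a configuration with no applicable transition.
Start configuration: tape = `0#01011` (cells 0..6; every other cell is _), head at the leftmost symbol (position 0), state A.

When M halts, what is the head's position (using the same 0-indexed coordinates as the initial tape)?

state=A head=0 tape=[0]#01011   (A,0)→(C,#,→)
state=C head=1 tape=#[#]01011   (C,#)→(B,0,·)
state=B head=1 tape=#[0]01011   (B,0)→(A,#,·)
state=A head=1 tape=#[#]01011   (A,#)→(C,#,→)
state=C head=2 tape=##[0]1011   (C,0)→(C,0,→)
state=C head=3 tape=##0[1]011   (C,1)→(D,#,←)
state=D head=2 tape=##[0]#011   (D,0)→(C,#,·)
state=C head=2 tape=##[#]#011   (C,#)→(B,0,·)
state=B head=2 tape=##[0]#011   (B,0)→(A,#,·)
state=A head=2 tape=##[#]#011   (A,#)→(C,#,→)
state=C head=3 tape=###[#]011   (C,#)→(B,0,·)
state=B head=3 tape=###[0]011   (B,0)→(A,#,·)
state=A head=3 tape=###[#]011   (A,#)→(C,#,→)
state=C head=4 tape=####[0]11   (C,0)→(C,0,→)
state=C head=5 tape=####0[1]1   (C,1)→(D,#,←)
state=D head=4 tape=####[0]#1   (D,0)→(C,#,·)
state=C head=4 tape=####[#]#1   (C,#)→(B,0,·)
state=B head=4 tape=####[0]#1   (B,0)→(A,#,·)
state=A head=4 tape=####[#]#1   (A,#)→(C,#,→)
state=C head=5 tape=#####[#]1   (C,#)→(B,0,·)
state=B head=5 tape=#####[0]1   (B,0)→(A,#,·)
state=A head=5 tape=#####[#]1   (A,#)→(C,#,→)
state=C head=6 tape=######[1]   (C,1)→(D,#,←)
state=D head=5 tape=#####[#]#
At halt the head is at cell 5.

5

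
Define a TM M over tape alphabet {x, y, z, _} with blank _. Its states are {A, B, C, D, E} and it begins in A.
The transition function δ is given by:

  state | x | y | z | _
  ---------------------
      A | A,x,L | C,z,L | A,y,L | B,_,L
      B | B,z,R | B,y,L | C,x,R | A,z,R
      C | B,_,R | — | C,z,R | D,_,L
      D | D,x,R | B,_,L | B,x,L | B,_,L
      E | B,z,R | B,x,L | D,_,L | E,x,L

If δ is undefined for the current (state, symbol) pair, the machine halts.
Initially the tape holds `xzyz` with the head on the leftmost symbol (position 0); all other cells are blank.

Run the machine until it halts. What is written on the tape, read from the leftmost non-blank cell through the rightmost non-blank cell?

zzzyxzyz

state=A head=0 tape=____[x]zyz   (A,x)→(A,x,L)
state=A head=-1 tape=___[_]xzyz   (A,_)→(B,_,L)
state=B head=-2 tape=__[_]_xzyz   (B,_)→(A,z,R)
state=A head=-1 tape=__z[_]xzyz   (A,_)→(B,_,L)
state=B head=-2 tape=__[z]_xzyz   (B,z)→(C,x,R)
state=C head=-1 tape=__x[_]xzyz   (C,_)→(D,_,L)
state=D head=-2 tape=__[x]_xzyz   (D,x)→(D,x,R)
state=D head=-1 tape=__x[_]xzyz   (D,_)→(B,_,L)
state=B head=-2 tape=__[x]_xzyz   (B,x)→(B,z,R)
state=B head=-1 tape=__z[_]xzyz   (B,_)→(A,z,R)
state=A head=0 tape=__zz[x]zyz   (A,x)→(A,x,L)
state=A head=-1 tape=__z[z]xzyz   (A,z)→(A,y,L)
state=A head=-2 tape=__[z]yxzyz   (A,z)→(A,y,L)
state=A head=-3 tape=_[_]yyxzyz   (A,_)→(B,_,L)
state=B head=-4 tape=[_]_yyxzyz   (B,_)→(A,z,R)
state=A head=-3 tape=z[_]yyxzyz   (A,_)→(B,_,L)
state=B head=-4 tape=[z]_yyxzyz   (B,z)→(C,x,R)
state=C head=-3 tape=x[_]yyxzyz   (C,_)→(D,_,L)
state=D head=-4 tape=[x]_yyxzyz   (D,x)→(D,x,R)
state=D head=-3 tape=x[_]yyxzyz   (D,_)→(B,_,L)
state=B head=-4 tape=[x]_yyxzyz   (B,x)→(B,z,R)
state=B head=-3 tape=z[_]yyxzyz   (B,_)→(A,z,R)
state=A head=-2 tape=zz[y]yxzyz   (A,y)→(C,z,L)
state=C head=-3 tape=z[z]zyxzyz   (C,z)→(C,z,R)
state=C head=-2 tape=zz[z]yxzyz   (C,z)→(C,z,R)
state=C head=-1 tape=zzz[y]xzyz
The non-blank tape span at halt is zzzyxzyz.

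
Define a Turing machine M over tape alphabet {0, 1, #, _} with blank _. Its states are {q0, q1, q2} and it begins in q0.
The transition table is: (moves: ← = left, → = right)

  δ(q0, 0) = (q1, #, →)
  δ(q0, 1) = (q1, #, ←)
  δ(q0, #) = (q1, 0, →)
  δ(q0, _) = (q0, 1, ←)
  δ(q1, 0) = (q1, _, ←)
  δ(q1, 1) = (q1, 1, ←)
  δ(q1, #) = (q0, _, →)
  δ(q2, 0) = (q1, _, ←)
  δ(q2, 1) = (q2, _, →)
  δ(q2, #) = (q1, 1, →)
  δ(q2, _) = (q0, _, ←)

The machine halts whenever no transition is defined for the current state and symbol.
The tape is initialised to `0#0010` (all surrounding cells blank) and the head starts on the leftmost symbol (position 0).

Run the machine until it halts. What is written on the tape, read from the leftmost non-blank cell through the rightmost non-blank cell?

11110

q0 | _[0]#0010   read 0 → write #, move →, go to q1
q1 | _#[#]0010   read # → write _, move →, go to q0
q0 | _#_[0]010   read 0 → write #, move →, go to q1
q1 | _#_#[0]10   read 0 → write _, move ←, go to q1
q1 | _#_[#]_10   read # → write _, move →, go to q0
q0 | _#__[_]10   read _ → write 1, move ←, go to q0
q0 | _#_[_]110   read _ → write 1, move ←, go to q0
q0 | _#[_]1110   read _ → write 1, move ←, go to q0
q0 | _[#]11110   read # → write 0, move →, go to q1
q1 | _0[1]1110   read 1 → write 1, move ←, go to q1
q1 | _[0]11110   read 0 → write _, move ←, go to q1
q1 | [_]_11110
The non-blank tape span at halt is 11110.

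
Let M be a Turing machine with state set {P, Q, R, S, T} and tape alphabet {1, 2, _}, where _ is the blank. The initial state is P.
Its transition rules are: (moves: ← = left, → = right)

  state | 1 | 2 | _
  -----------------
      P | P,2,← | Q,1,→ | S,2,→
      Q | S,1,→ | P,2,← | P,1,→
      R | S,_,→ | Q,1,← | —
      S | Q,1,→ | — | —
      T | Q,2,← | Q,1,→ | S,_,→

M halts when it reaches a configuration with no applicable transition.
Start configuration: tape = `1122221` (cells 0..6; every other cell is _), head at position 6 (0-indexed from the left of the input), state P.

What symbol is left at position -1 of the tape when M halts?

P | _112222[1]   read 1 → write 2, move ←, go to P
P | _11222[2]2   read 2 → write 1, move →, go to Q
Q | _112221[2]   read 2 → write 2, move ←, go to P
P | _11222[1]2   read 1 → write 2, move ←, go to P
P | _1122[2]22   read 2 → write 1, move →, go to Q
Q | _11221[2]2   read 2 → write 2, move ←, go to P
P | _1122[1]22   read 1 → write 2, move ←, go to P
P | _112[2]222   read 2 → write 1, move →, go to Q
Q | _1121[2]22   read 2 → write 2, move ←, go to P
P | _112[1]222   read 1 → write 2, move ←, go to P
P | _11[2]2222   read 2 → write 1, move →, go to Q
Q | _111[2]222   read 2 → write 2, move ←, go to P
P | _11[1]2222   read 1 → write 2, move ←, go to P
P | _1[1]22222   read 1 → write 2, move ←, go to P
P | _[1]222222   read 1 → write 2, move ←, go to P
P | [_]2222222   read _ → write 2, move →, go to S
S | 2[2]222222
Cell -1 holds 2 when M halts.

2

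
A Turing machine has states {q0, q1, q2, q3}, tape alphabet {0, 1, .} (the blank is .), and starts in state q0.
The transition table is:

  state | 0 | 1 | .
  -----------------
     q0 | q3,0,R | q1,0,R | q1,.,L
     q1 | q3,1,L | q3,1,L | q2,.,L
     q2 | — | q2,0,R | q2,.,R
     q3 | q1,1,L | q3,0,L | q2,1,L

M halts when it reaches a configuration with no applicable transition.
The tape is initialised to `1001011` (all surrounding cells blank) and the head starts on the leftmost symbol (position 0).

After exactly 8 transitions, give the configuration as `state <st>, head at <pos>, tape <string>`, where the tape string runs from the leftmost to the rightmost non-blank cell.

q0 | ..[1]001011   read 1 → write 0, move R, go to q1
q1 | ..0[0]01011   read 0 → write 1, move L, go to q3
q3 | ..[0]101011   read 0 → write 1, move L, go to q1
q1 | .[.]1101011   read . → write ., move L, go to q2
q2 | [.].1101011   read . → write ., move R, go to q2
q2 | .[.]1101011   read . → write ., move R, go to q2
q2 | ..[1]101011   read 1 → write 0, move R, go to q2
q2 | ..0[1]01011   read 1 → write 0, move R, go to q2
q2 | ..00[0]1011
After 8 steps: state q2, head at 2, tape 0001011.

state q2, head at 2, tape 0001011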